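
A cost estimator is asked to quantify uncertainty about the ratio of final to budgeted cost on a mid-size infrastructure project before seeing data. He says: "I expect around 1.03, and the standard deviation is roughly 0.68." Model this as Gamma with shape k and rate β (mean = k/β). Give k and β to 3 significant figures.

For Gamma(k, rate β): mean = k/β, variance = k/β², so CV = 1/√k.
CV = SD/mean = 0.68/1.03 = 0.6602, hence k = 1/CV² = 2.29.
Then β = k/mean = 2.29/1.03 = 2.23.

k ≈ 2.29, β ≈ 2.23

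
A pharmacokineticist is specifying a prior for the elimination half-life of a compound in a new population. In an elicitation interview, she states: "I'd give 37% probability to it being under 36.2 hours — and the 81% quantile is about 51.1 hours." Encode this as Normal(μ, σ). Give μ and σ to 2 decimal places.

μ = 40.29, σ = 12.32

For Normal(μ,σ), the p-quantile is μ + z_p·σ. Here z_{0.37} = -0.3319, z_{0.81} = 0.8779.
So 36.2 = μ − 0.3319σ and 51.1 = μ + 0.8779σ.
Subtracting: σ = (51.1 − 36.2)/(0.8779 − (-0.3319)) = 12.32.
Then μ = 36.2 − (-0.3319)·12.32 = 40.29.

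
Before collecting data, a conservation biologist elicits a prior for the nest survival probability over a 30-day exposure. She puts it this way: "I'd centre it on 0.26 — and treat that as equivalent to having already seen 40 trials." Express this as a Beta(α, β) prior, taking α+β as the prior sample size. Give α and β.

α = 10.4, β = 29.6

Under the effective-sample-size interpretation, Beta(α, β) has prior mean α/(α+β) and prior sample size α+β.
So α+β = 40 and α/(α+β) = 0.26, giving α = 0.26·40 = 10.4 and β = 40 − 10.4 = 29.6.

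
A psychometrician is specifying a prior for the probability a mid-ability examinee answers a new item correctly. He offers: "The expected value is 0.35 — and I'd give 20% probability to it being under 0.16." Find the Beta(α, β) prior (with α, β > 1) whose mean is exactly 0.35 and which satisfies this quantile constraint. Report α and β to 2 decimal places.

With mean 0.35 fixed, write α = 0.35s, β = 0.65s where s = α+β.
Need P(θ < 0.16) = 0.2 under Beta(0.35s, 0.65s). Normal approximation: (q−m)/√(m(1−m)/s) ≈ z_{0.2} = -0.842, so s ≈ 0.35·0.65·(-0.842)²/(0.16−0.35)² = 4.5.
At s = 4.5: P(θ<0.16) ≈ 0.205. Adjusting to match 0.2 gives s ≈ 4.60.
So α = 0.35·4.60 ≈ 1.61, β = 0.65·4.60 ≈ 2.99.

α ≈ 1.61, β ≈ 2.99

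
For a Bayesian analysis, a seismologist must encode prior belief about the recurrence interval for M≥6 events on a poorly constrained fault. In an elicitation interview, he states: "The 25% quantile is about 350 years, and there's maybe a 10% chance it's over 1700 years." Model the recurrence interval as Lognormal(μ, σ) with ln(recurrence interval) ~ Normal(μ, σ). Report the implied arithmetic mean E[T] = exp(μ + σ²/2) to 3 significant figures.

If T ~ Lognormal(μ,σ) then ln T ~ Normal(μ,σ), so the p-quantile of ln T is μ + z_p·σ.
ln(350) = 5.858 and ln(1700) = 7.438; z_{0.25} = -0.6745, z_{0.9} = 1.282.
σ = (7.438 − 5.858)/(1.282 − (-0.6745)) = 0.808.
μ = 5.858 − (-0.6745)·0.808 = 6.403.
E[T] = exp(μ + σ²/2) = exp(6.403 + 0.3264) = 837 years.

E[T] ≈ 837 years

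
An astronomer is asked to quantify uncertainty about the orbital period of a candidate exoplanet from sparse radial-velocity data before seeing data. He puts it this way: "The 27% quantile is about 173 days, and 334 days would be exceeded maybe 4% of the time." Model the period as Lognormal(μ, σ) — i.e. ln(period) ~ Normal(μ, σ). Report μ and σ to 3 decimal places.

If T ~ Lognormal(μ,σ) then ln T ~ Normal(μ,σ), so the p-quantile of ln T is μ + z_p·σ.
ln(173) = 5.153 and ln(334) = 5.811; z_{0.27} = -0.6128, z_{0.96} = 1.751.
σ = (5.811 − 5.153)/(1.751 − (-0.6128)) = 0.278.
μ = 5.153 − (-0.6128)·0.278 = 5.324.

μ ≈ 5.324, σ ≈ 0.278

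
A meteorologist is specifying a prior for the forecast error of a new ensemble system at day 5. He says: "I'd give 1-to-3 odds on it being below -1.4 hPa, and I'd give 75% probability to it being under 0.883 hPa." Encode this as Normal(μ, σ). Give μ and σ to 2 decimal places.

For Normal(μ,σ), the p-quantile is μ + z_p·σ. Here z_{0.25} = -0.6745, z_{0.75} = 0.6745.
So -1.4 = μ − 0.6745σ and 0.883 = μ + 0.6745σ.
Subtracting: σ = (0.883 − -1.4)/(0.6745 − (-0.6745)) = 1.69.
Then μ = -1.4 − (-0.6745)·1.69 = -0.26.

μ = -0.26, σ = 1.69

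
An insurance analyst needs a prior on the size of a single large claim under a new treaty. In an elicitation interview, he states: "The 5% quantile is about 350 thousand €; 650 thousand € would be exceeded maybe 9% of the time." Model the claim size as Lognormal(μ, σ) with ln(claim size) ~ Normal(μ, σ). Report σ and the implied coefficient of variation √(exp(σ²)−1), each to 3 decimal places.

If T ~ Lognormal(μ,σ) then ln T ~ Normal(μ,σ), so the p-quantile of ln T is μ + z_p·σ.
ln(350) = 5.858 and ln(650) = 6.477; z_{0.05} = -1.645, z_{0.91} = 1.341.
σ = (6.477 − 5.858)/(1.341 − (-1.645)) = 0.207.
μ = 5.858 − (-1.645)·0.207 = 6.199.
CV = √(exp(σ²)−1) = √(exp(0.0430)−1) = 0.210.

σ ≈ 0.207, CV ≈ 0.210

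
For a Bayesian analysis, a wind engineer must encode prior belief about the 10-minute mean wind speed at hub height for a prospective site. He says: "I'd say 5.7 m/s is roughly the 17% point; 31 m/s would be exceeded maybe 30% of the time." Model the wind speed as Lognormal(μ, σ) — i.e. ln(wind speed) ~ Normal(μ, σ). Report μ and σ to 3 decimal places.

μ ≈ 2.833, σ ≈ 1.145

If T ~ Lognormal(μ,σ) then ln T ~ Normal(μ,σ), so the p-quantile of ln T is μ + z_p·σ.
ln(5.7) = 1.74 and ln(31) = 3.434; z_{0.17} = -0.9542, z_{0.7} = 0.5244.
σ = (3.434 − 1.74)/(0.5244 − (-0.9542)) = 1.145.
μ = 1.74 − (-0.9542)·1.145 = 2.833.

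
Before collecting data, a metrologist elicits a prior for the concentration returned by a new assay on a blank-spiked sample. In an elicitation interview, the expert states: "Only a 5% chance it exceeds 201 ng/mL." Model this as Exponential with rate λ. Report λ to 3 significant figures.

λ ≈ 0.0149

P(T > 201.0) = e^(−λ·201.0) = 0.05, so λ = −ln(0.05)/201.0 = 0.0149.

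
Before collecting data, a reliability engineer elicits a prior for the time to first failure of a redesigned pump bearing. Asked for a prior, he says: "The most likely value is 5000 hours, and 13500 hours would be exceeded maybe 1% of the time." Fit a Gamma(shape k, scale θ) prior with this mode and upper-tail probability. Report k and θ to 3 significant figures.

k ≈ 5.68, θ ≈ 1070

Gamma(k,θ) with k>1 has mode (k−1)θ, so θ = 5000/(k−1).
Need P(X < 13500) = 0.99 with θ tied to k this way. Start at k = 2, θ = 5000: P(X<13500) ≈ 0.751.
Too low — raise k to concentrate. Iterating converges to k ≈ 5.68.
Then θ = 5000/(5.68−1) ≈ 1070.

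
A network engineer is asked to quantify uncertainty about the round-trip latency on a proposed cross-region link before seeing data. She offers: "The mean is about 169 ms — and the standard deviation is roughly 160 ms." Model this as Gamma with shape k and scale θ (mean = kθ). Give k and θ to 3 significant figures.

For Gamma(k, scale θ): mean = kθ, variance = kθ², so CV = 1/√k.
CV = SD/mean = 160/169 = 0.9467, hence k = 1/CV² = 1.12.
Then θ = mean/k = 169/1.12 = 151.

k ≈ 1.12, θ ≈ 151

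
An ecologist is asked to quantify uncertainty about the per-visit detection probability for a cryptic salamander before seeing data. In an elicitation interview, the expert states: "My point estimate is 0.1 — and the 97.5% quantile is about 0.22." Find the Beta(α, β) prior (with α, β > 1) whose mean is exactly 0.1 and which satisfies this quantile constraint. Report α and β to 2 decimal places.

With mean 0.1 fixed, write α = 0.1s, β = 0.9s where s = α+β.
Need P(θ < 0.22) = 0.975 under Beta(0.1s, 0.9s). Normal approximation: (q−m)/√(m(1−m)/s) ≈ z_{0.975} = 1.96, so s ≈ 0.1·0.9·(1.96)²/(0.22−0.1)² = 24.0.
At s = 24.0: P(θ<0.22) ≈ 0.956. Adjusting to match 0.975 gives s ≈ 33.51.
So α = 0.1·33.51 ≈ 3.35, β = 0.9·33.51 ≈ 30.16.

α ≈ 3.35, β ≈ 30.16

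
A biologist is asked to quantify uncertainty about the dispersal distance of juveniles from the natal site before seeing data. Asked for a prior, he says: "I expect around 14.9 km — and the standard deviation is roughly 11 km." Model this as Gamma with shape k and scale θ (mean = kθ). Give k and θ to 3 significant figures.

For Gamma(k, scale θ): mean = kθ, variance = kθ², so CV = 1/√k.
CV = SD/mean = 11/14.9 = 0.7383, hence k = 1/CV² = 1.83.
Then θ = mean/k = 14.9/1.83 = 8.12.

k ≈ 1.83, θ ≈ 8.12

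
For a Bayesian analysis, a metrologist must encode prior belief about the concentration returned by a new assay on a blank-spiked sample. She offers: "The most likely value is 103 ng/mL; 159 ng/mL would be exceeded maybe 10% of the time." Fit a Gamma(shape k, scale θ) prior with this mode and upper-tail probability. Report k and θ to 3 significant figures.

Gamma(k,θ) with k>1 has mode (k−1)θ, so θ = 103/(k−1).
Need P(X < 159) = 0.9 with θ tied to k this way. Start at k = 2, θ = 103: P(X<159) ≈ 0.457.
Too low — raise k to concentrate. Iterating converges to k ≈ 10.9.
Then θ = 103/(10.9−1) ≈ 10.4.

k ≈ 10.9, θ ≈ 10.4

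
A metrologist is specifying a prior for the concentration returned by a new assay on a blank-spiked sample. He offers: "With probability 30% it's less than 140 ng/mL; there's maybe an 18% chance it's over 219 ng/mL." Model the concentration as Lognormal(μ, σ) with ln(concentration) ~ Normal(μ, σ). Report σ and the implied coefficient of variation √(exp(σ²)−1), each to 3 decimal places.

If T ~ Lognormal(μ,σ) then ln T ~ Normal(μ,σ), so the p-quantile of ln T is μ + z_p·σ.
ln(140) = 4.942 and ln(219) = 5.389; z_{0.3} = -0.5244, z_{0.82} = 0.9154.
σ = (5.389 − 4.942)/(0.9154 − (-0.5244)) = 0.311.
μ = 4.942 − (-0.5244)·0.311 = 5.105.
CV = √(exp(σ²)−1) = √(exp(0.0966)−1) = 0.318.

σ ≈ 0.311, CV ≈ 0.318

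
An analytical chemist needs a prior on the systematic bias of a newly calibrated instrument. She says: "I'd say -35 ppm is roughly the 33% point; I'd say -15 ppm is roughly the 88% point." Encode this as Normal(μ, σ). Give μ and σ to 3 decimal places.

μ = -29.552, σ = 12.385

For Normal(μ,σ), the p-quantile is μ + z_p·σ. Here z_{0.33} = -0.4399, z_{0.88} = 1.175.
So -35 = μ − 0.4399σ and -15 = μ + 1.175σ.
Subtracting: σ = (-15 − -35)/(1.175 − (-0.4399)) = 12.385.
Then μ = -35 − (-0.4399)·12.385 = -29.552.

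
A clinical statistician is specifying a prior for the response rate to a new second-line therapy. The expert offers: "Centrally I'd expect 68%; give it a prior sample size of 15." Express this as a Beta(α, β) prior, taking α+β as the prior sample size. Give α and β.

α = 10.2, β = 4.8

Under the effective-sample-size interpretation, Beta(α, β) has prior mean α/(α+β) and prior sample size α+β.
So α+β = 15 and α/(α+β) = 0.68, giving α = 0.68·15 = 10.2 and β = 15 − 10.2 = 4.8.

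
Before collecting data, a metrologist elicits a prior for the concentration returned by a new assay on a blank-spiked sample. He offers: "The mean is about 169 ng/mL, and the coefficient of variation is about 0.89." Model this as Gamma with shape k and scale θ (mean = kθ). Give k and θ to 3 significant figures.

k ≈ 1.26, θ ≈ 134

For Gamma(k, scale θ): mean = kθ, variance = kθ², so CV = 1/√k.
CV = 0.89, hence k = 1/CV² = 1.26.
Then θ = mean/k = 169/1.26 = 134.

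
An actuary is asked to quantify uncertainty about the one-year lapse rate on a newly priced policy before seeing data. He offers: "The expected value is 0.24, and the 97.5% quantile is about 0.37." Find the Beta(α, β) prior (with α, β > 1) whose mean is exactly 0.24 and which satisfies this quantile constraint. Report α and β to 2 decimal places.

α ≈ 11.35, β ≈ 35.93

With mean 0.24 fixed, write α = 0.24s, β = 0.76s where s = α+β.
Need P(θ < 0.37) = 0.975 under Beta(0.24s, 0.76s). Normal approximation: (q−m)/√(m(1−m)/s) ≈ z_{0.975} = 1.96, so s ≈ 0.24·0.76·(1.96)²/(0.37−0.24)² = 41.5.
At s = 41.5: P(θ<0.37) ≈ 0.967. Adjusting to match 0.975 gives s ≈ 47.28.
So α = 0.24·47.28 ≈ 11.35, β = 0.76·47.28 ≈ 35.93.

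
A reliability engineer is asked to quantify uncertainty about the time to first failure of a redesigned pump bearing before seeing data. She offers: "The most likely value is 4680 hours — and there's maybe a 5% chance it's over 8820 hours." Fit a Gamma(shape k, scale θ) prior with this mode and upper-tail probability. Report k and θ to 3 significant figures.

Gamma(k,θ) with k>1 has mode (k−1)θ, so θ = 4680/(k−1).
Need P(X < 8820) = 0.95 with θ tied to k this way. Start at k = 2, θ = 4680: P(X<8820) ≈ 0.562.
Too low — raise k to concentrate. Iterating converges to k ≈ 7.92.
Then θ = 4680/(7.92−1) ≈ 676.

k ≈ 7.92, θ ≈ 676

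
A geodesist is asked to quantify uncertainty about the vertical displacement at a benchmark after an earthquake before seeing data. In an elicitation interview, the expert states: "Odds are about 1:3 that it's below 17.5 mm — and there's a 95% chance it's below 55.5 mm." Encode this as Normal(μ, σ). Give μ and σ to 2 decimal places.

μ = 28.55, σ = 16.38

The p-quantile of Normal(μ,σ) is μ + z_p·σ, with z_{0.25} = -0.6745 and z_{0.95} = 1.645.
Eliminate σ: μ = (z₂·x₁ − z₁·x₂)/(z₂ − z₁) = (1.645·17.5 − (-0.6745)·55.5)/2.319 = 28.55.
Then σ = (x₂ − x₁)/(z₂ − z₁) = (55.5 − 17.5)/2.319 = 16.38.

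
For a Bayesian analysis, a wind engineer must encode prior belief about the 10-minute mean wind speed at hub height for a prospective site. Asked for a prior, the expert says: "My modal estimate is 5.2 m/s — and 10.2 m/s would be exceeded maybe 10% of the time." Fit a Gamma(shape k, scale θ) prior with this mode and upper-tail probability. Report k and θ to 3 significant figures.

k ≈ 5.22, θ ≈ 1.23

Gamma(k,θ) with k>1 has mode (k−1)θ, so θ = 5.2/(k−1).
Need P(X < 10.2) = 0.9 with θ tied to k this way. Start at k = 2, θ = 5.2: P(X<10.2) ≈ 0.583.
Too low — raise k to concentrate. Iterating converges to k ≈ 5.22.
Then θ = 5.2/(5.22−1) ≈ 1.23.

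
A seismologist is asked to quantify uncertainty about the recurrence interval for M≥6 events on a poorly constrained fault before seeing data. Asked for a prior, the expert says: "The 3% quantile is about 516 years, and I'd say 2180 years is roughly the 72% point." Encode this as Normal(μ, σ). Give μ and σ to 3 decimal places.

μ = 1786.334, σ = 675.425

The p-quantile of Normal(μ,σ) is μ + z_p·σ, with z_{0.03} = -1.881 and z_{0.72} = 0.5828.
Eliminate σ: μ = (z₂·x₁ − z₁·x₂)/(z₂ − z₁) = (0.5828·516 − (-1.881)·2180)/2.464 = 1786.334.
Then σ = (x₂ − x₁)/(z₂ − z₁) = (2180 − 516)/2.464 = 675.425.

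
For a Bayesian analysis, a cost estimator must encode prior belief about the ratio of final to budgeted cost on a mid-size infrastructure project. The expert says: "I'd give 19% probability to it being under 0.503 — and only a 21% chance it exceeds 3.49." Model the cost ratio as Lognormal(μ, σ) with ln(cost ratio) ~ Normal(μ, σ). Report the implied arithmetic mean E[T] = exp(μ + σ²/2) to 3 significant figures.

If T ~ Lognormal(μ,σ) then ln T ~ Normal(μ,σ), so the p-quantile of ln T is μ + z_p·σ.
ln(0.503) = -0.6872 and ln(3.49) = 1.25; z_{0.19} = -0.8779, z_{0.79} = 0.8064.
σ = (1.25 − -0.6872)/(0.8064 − (-0.8779)) = 1.150.
μ = -0.6872 − (-0.8779)·1.150 = 0.322.
E[T] = exp(μ + σ²/2) = exp(0.322 + 0.6613) = 2.67.

E[T] ≈ 2.67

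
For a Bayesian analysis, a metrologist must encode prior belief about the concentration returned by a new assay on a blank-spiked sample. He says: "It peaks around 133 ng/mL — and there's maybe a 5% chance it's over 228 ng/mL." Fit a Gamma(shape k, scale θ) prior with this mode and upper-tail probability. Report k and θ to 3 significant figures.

Gamma(k,θ) with k>1 has mode (k−1)θ, so θ = 133/(k−1).
Need P(X < 228) = 0.95 with θ tied to k this way. Start at k = 2, θ = 133: P(X<228) ≈ 0.511.
Too low — raise k to concentrate. Iterating converges to k ≈ 10.6.
Then θ = 133/(10.6−1) ≈ 13.8.

k ≈ 10.6, θ ≈ 13.8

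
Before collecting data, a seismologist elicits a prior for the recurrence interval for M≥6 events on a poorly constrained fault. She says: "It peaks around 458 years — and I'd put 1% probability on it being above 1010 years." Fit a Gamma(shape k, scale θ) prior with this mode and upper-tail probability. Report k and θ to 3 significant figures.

k ≈ 8.7, θ ≈ 59.4

Gamma(k,θ) with k>1 has mode (k−1)θ, so θ = 458/(k−1).
Need P(X < 1010) = 0.99 with θ tied to k this way. Start at k = 2, θ = 458: P(X<1010) ≈ 0.647.
Too low — raise k to concentrate. Iterating converges to k ≈ 8.7.
Then θ = 458/(8.7−1) ≈ 59.4.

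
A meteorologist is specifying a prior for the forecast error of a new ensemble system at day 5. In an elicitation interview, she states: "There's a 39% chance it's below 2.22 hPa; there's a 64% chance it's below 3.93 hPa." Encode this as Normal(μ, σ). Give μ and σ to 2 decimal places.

μ = 2.97, σ = 2.68

The p-quantile of Normal(μ,σ) is μ + z_p·σ, with z_{0.39} = -0.2793 and z_{0.64} = 0.3585.
Eliminate σ: μ = (z₂·x₁ − z₁·x₂)/(z₂ − z₁) = (0.3585·2.22 − (-0.2793)·3.93)/0.6378 = 2.97.
Then σ = (x₂ − x₁)/(z₂ − z₁) = (3.93 − 2.22)/0.6378 = 2.68.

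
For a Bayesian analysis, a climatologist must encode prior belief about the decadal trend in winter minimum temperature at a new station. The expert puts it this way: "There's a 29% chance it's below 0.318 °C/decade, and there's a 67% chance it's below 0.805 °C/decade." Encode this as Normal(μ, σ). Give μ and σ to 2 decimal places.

μ = 0.59, σ = 0.49

For Normal(μ,σ), the p-quantile is μ + z_p·σ. Here z_{0.29} = -0.5534, z_{0.67} = 0.4399.
So 0.318 = μ − 0.5534σ and 0.805 = μ + 0.4399σ.
Subtracting: σ = (0.805 − 0.318)/(0.4399 − (-0.5534)) = 0.49.
Then μ = 0.318 − (-0.5534)·0.49 = 0.59.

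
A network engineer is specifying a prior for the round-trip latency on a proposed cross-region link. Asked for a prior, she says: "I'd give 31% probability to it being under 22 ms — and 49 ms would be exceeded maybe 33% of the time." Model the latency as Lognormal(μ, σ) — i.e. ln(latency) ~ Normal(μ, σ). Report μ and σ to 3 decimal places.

If T ~ Lognormal(μ,σ) then ln T ~ Normal(μ,σ), so the p-quantile of ln T is μ + z_p·σ.
ln(22) = 3.091 and ln(49) = 3.892; z_{0.31} = -0.4959, z_{0.67} = 0.4399.
σ = (3.892 − 3.091)/(0.4399 − (-0.4959)) = 0.856.
μ = 3.091 − (-0.4959)·0.856 = 3.515.

μ ≈ 3.515, σ ≈ 0.856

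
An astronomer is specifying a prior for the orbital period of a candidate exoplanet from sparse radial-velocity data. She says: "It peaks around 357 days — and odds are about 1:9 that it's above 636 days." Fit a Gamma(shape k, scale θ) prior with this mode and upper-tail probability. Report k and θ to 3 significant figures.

Gamma(k,θ) with k>1 has mode (k−1)θ, so θ = 357/(k−1).
Need P(X < 636) = 0.9 with θ tied to k this way. Start at k = 2, θ = 357: P(X<636) ≈ 0.532.
Too low — raise k to concentrate. Iterating converges to k ≈ 6.7.
Then θ = 357/(6.7−1) ≈ 62.6.

k ≈ 6.7, θ ≈ 62.6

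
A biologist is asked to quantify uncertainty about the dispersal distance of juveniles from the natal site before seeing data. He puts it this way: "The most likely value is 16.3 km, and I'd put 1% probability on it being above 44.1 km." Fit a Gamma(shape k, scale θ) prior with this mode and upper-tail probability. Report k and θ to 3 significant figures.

Gamma(k,θ) with k>1 has mode (k−1)θ, so θ = 16.3/(k−1).
Need P(X < 44.1) = 0.99 with θ tied to k this way. Start at k = 2, θ = 16.3: P(X<44.1) ≈ 0.752.
Too low — raise k to concentrate. Iterating converges to k ≈ 5.66.
Then θ = 16.3/(5.66−1) ≈ 3.5.

k ≈ 5.66, θ ≈ 3.5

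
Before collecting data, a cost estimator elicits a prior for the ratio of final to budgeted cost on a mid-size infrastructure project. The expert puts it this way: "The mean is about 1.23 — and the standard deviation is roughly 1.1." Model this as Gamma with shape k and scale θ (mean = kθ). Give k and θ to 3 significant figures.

For Gamma(k, scale θ): mean = kθ, variance = kθ², so CV = 1/√k.
CV = SD/mean = 1.1/1.23 = 0.8943, hence k = 1/CV² = 1.25.
Then θ = mean/k = 1.23/1.25 = 0.984.

k ≈ 1.25, θ ≈ 0.984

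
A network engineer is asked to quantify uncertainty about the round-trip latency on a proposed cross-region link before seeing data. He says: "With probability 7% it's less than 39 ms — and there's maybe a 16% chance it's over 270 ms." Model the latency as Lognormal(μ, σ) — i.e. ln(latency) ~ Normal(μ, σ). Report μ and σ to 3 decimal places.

If T ~ Lognormal(μ,σ) then ln T ~ Normal(μ,σ), so the p-quantile of ln T is μ + z_p·σ.
ln(39) = 3.664 and ln(270) = 5.598; z_{0.07} = -1.476, z_{0.84} = 0.9945.
σ = (5.598 − 3.664)/(0.9945 − (-1.476)) = 0.783.
μ = 3.664 − (-1.476)·0.783 = 4.819.

μ ≈ 4.819, σ ≈ 0.783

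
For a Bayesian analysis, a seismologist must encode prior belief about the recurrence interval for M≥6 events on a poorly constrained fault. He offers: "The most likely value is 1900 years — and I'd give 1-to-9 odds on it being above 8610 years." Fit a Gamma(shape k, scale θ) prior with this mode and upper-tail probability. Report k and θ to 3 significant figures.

Gamma(k,θ) with k>1 has mode (k−1)θ, so θ = 1900/(k−1).
Need P(X < 8610) = 0.9 with θ tied to k this way. Start at k = 2, θ = 1900: P(X<8610) ≈ 0.940.
Too high — lower k to spread out. Iterating converges to k ≈ 1.79.
Then θ = 1900/(1.79−1) ≈ 2410.

k ≈ 1.79, θ ≈ 2410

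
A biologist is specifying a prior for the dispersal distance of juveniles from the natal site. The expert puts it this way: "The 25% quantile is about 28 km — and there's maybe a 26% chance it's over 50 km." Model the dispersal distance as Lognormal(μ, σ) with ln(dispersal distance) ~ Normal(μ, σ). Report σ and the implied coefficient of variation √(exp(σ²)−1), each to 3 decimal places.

σ ≈ 0.440, CV ≈ 0.462

If T ~ Lognormal(μ,σ) then ln T ~ Normal(μ,σ), so the p-quantile of ln T is μ + z_p·σ.
ln(28) = 3.332 and ln(50) = 3.912; z_{0.25} = -0.6745, z_{0.74} = 0.6433.
σ = (3.912 − 3.332)/(0.6433 − (-0.6745)) = 0.440.
μ = 3.332 − (-0.6745)·0.440 = 3.629.
CV = √(exp(σ²)−1) = √(exp(0.1936)−1) = 0.462.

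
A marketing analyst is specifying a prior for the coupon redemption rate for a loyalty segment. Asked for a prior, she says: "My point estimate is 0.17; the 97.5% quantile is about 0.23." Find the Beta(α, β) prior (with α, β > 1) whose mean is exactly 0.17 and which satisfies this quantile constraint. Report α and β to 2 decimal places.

With mean 0.17 fixed, write α = 0.17s, β = 0.83s where s = α+β.
Need P(θ < 0.23) = 0.975 under Beta(0.17s, 0.83s). Normal approximation: (q−m)/√(m(1−m)/s) ≈ z_{0.975} = 1.96, so s ≈ 0.17·0.83·(1.96)²/(0.23−0.17)² = 150.6.
At s = 150.6: P(θ<0.23) ≈ 0.968. Adjusting to match 0.975 gives s ≈ 169.00.
So α = 0.17·169.00 ≈ 28.73, β = 0.83·169.00 ≈ 140.27.

α ≈ 28.73, β ≈ 140.27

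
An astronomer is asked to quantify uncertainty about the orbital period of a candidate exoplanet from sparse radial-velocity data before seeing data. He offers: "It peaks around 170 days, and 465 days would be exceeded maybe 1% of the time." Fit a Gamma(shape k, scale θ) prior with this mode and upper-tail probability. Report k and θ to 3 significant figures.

Gamma(k,θ) with k>1 has mode (k−1)θ, so θ = 170/(k−1).
Need P(X < 465) = 0.99 with θ tied to k this way. Start at k = 2, θ = 170: P(X<465) ≈ 0.758.
Too low — raise k to concentrate. Iterating converges to k ≈ 5.54.
Then θ = 170/(5.54−1) ≈ 37.4.

k ≈ 5.54, θ ≈ 37.4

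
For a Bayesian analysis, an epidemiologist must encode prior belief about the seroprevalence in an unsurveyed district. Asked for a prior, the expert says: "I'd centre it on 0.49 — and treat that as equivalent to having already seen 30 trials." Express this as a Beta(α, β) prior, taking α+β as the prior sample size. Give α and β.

Under the effective-sample-size interpretation, Beta(α, β) has prior mean α/(α+β) and prior sample size α+β.
So α+β = 30 and α/(α+β) = 0.49, giving α = 0.49·30 = 14.7 and β = 30 − 14.7 = 15.3.

α = 14.7, β = 15.3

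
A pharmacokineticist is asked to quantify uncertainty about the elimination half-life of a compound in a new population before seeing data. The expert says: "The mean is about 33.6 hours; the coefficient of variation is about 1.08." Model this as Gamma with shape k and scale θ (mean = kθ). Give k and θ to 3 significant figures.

For Gamma(k, scale θ): mean = kθ, variance = kθ², so CV = 1/√k.
CV = 1.08, hence k = 1/CV² = 0.857.
Then θ = mean/k = 33.6/0.857 = 39.2.

k ≈ 0.857, θ ≈ 39.2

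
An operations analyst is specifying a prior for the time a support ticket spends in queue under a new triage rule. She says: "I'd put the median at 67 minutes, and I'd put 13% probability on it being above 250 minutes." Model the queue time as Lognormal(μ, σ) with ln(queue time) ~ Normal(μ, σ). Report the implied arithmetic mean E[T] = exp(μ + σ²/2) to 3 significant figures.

If T ~ Lognormal(μ,σ) then ln T ~ Normal(μ,σ), so the p-quantile of ln T is μ + z_p·σ.
ln(67) = 4.205 and ln(250) = 5.521; z_{0.5} = 0, z_{0.87} = 1.126.
σ = (5.521 − 4.205)/(1.126 − (0)) = 1.169.
μ = 4.205 − (0)·1.169 = 4.205.
E[T] = exp(μ + σ²/2) = exp(4.205 + 0.6833) = 133 minutes.

E[T] ≈ 133 minutes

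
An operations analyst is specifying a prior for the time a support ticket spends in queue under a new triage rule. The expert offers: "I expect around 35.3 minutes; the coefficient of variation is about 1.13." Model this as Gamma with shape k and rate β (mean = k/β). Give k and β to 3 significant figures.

For Gamma(k, rate β): mean = k/β, variance = k/β², so CV = 1/√k.
CV = 1.13, hence k = 1/CV² = 0.783.
Then β = k/mean = 0.783/35.3 = 0.0222.

k ≈ 0.783, β ≈ 0.0222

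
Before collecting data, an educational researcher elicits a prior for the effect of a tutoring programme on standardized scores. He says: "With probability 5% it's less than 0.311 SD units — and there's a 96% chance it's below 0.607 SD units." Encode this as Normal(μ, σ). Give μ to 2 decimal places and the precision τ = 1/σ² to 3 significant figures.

The p-quantile of Normal(μ,σ) is μ + z_p·σ, with z_{0.05} = -1.645 and z_{0.96} = 1.751.
Eliminate σ: μ = (z₂·x₁ − z₁·x₂)/(z₂ − z₁) = (1.751·0.311 − (-1.645)·0.607)/3.396 = 0.45.
Then σ = (x₂ − x₁)/(z₂ − z₁) = (0.607 − 0.311)/3.396 = 0.09.
Precision τ = 1/σ² = 1/0.08717² = 132.

μ = 0.45, τ = 132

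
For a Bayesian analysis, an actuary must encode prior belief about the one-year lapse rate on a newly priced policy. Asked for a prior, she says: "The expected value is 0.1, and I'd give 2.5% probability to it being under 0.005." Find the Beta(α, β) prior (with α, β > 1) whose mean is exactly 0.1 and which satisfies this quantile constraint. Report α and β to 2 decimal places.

With mean 0.1 fixed, write α = 0.1s, β = 0.9s where s = α+β.
Need P(θ < 0.005) = 0.025 under Beta(0.1s, 0.9s). Normal approximation: (q−m)/√(m(1−m)/s) ≈ z_{0.025} = -1.96, so s ≈ 0.1·0.9·(-1.96)²/(0.005−0.1)² = 38.3.
At s = 38.3: P(θ<0.005) ≈ 0.000. Adjusting to match 0.025 gives s ≈ 12.30.
So α = 0.1·12.30 ≈ 1.23, β = 0.9·12.30 ≈ 11.07.

α ≈ 1.23, β ≈ 11.07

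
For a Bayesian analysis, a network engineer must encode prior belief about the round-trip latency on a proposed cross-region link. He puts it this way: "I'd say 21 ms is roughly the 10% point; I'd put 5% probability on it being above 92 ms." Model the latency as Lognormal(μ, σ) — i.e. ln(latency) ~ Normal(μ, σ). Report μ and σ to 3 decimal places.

If T ~ Lognormal(μ,σ) then ln T ~ Normal(μ,σ), so the p-quantile of ln T is μ + z_p·σ.
ln(21) = 3.045 and ln(92) = 4.522; z_{0.1} = -1.282, z_{0.95} = 1.645.
σ = (4.522 − 3.045)/(1.645 − (-1.282)) = 0.505.
μ = 3.045 − (-1.282)·0.505 = 3.691.

μ ≈ 3.691, σ ≈ 0.505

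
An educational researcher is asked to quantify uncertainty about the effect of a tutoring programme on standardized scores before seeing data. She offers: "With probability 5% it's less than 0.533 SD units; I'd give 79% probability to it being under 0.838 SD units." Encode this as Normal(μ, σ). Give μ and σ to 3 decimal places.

μ = 0.738, σ = 0.124

The p-quantile of Normal(μ,σ) is μ + z_p·σ, with z_{0.05} = -1.645 and z_{0.79} = 0.8064.
Eliminate σ: μ = (z₂·x₁ − z₁·x₂)/(z₂ − z₁) = (0.8064·0.533 − (-1.645)·0.838)/2.451 = 0.738.
Then σ = (x₂ − x₁)/(z₂ − z₁) = (0.838 − 0.533)/2.451 = 0.124.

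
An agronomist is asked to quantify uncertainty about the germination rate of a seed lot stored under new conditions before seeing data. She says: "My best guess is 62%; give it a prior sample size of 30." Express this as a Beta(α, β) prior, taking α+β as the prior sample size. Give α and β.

α = 18.6, β = 11.4

Under the effective-sample-size interpretation, Beta(α, β) has prior mean α/(α+β) and prior sample size α+β.
So α+β = 30 and α/(α+β) = 0.62, giving α = 0.62·30 = 18.6 and β = 30 − 18.6 = 11.4.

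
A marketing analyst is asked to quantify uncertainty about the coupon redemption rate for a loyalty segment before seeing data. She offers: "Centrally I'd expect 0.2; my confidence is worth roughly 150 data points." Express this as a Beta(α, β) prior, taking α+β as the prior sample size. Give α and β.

α = 30, β = 120

Under the effective-sample-size interpretation, Beta(α, β) has prior mean α/(α+β) and prior sample size α+β.
So α+β = 150 and α/(α+β) = 0.2, giving α = 0.2·150 = 30 and β = 150 − 30 = 120.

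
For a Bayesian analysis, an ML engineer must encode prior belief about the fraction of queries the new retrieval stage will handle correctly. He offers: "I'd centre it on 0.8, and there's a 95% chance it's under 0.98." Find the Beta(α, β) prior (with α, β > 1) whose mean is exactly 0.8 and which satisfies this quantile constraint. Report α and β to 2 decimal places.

With mean 0.8 fixed, write α = 0.8s, β = 0.2s where s = α+β.
Need P(θ < 0.98) = 0.95 under Beta(0.8s, 0.2s). Normal approximation: (q−m)/√(m(1−m)/s) ≈ z_{0.95} = 1.64, so s ≈ 0.8·0.2·(1.64)²/(0.98−0.8)² = 13.4.
At s = 13.4: P(θ<0.98) ≈ 0.996. Adjusting to match 0.95 gives s ≈ 6.19.
So α = 0.8·6.19 ≈ 4.95, β = 0.2·6.19 ≈ 1.24.

α ≈ 4.95, β ≈ 1.24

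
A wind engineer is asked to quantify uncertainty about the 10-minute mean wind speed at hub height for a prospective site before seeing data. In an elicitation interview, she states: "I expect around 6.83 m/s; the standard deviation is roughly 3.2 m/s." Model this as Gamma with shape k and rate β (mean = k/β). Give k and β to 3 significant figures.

For Gamma(k, rate β): mean = k/β, variance = k/β², so CV = 1/√k.
CV = SD/mean = 3.2/6.83 = 0.4685, hence k = 1/CV² = 4.56.
Then β = k/mean = 4.56/6.83 = 0.667.

k ≈ 4.56, β ≈ 0.667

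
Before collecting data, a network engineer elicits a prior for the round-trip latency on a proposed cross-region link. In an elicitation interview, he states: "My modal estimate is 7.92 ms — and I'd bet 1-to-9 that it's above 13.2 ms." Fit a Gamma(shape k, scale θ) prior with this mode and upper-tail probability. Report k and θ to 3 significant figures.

k ≈ 8.24, θ ≈ 1.09

Gamma(k,θ) with k>1 has mode (k−1)θ, so θ = 7.92/(k−1).
Need P(X < 13.2) = 0.9 with θ tied to k this way. Start at k = 2, θ = 7.92: P(X<13.2) ≈ 0.496.
Too low — raise k to concentrate. Iterating converges to k ≈ 8.24.
Then θ = 7.92/(8.24−1) ≈ 1.09.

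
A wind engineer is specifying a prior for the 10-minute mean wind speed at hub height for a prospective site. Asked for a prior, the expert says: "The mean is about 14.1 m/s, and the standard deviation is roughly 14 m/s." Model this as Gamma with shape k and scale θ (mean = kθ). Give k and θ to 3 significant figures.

k ≈ 1.01, θ ≈ 13.9

For Gamma(k, scale θ): mean = kθ, variance = kθ², so CV = 1/√k.
CV = SD/mean = 14/14.1 = 0.9929, hence k = 1/CV² = 1.01.
Then θ = mean/k = 14.1/1.01 = 13.9.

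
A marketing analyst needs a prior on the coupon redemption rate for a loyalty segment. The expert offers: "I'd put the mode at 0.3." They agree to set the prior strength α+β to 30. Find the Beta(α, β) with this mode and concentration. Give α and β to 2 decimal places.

For α,β > 1 the Beta mode is (α−1)/(α+β−2). With α+β = 30, the mode is (α−1)/28.
Set (α−1)/28 = 0.3 → α = 1 + 0.3·28 = 9.40.
β = 30 − α = 20.60.

α = 9.40, β = 20.60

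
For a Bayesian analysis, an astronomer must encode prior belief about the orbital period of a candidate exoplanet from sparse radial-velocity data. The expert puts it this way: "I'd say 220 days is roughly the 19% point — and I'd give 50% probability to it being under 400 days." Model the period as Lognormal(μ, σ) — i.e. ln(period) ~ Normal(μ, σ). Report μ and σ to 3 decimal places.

μ ≈ 5.991, σ ≈ 0.681

If T ~ Lognormal(μ,σ) then ln T ~ Normal(μ,σ), so the p-quantile of ln T is μ + z_p·σ.
ln(220) = 5.394 and ln(400) = 5.991; z_{0.19} = -0.8779, z_{0.5} = 0.
σ = (5.991 − 5.394)/(0 − (-0.8779)) = 0.681.
μ = 5.394 − (-0.8779)·0.681 = 5.991.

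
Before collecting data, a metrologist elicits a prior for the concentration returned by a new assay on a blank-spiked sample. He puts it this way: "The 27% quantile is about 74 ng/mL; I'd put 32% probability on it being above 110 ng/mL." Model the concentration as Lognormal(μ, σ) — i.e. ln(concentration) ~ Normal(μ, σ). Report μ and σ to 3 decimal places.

If T ~ Lognormal(μ,σ) then ln T ~ Normal(μ,σ), so the p-quantile of ln T is μ + z_p·σ.
ln(74) = 4.304 and ln(110) = 4.7; z_{0.27} = -0.6128, z_{0.68} = 0.4677.
σ = (4.7 − 4.304)/(0.4677 − (-0.6128)) = 0.367.
μ = 4.304 − (-0.6128)·0.367 = 4.529.

μ ≈ 4.529, σ ≈ 0.367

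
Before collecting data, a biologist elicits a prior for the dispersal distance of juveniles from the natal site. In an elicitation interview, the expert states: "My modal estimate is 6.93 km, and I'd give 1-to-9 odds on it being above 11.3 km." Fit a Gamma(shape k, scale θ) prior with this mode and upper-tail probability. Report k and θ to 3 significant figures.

Gamma(k,θ) with k>1 has mode (k−1)θ, so θ = 6.93/(k−1).
Need P(X < 11.3) = 0.9 with θ tied to k this way. Start at k = 2, θ = 6.93: P(X<11.3) ≈ 0.485.
Too low — raise k to concentrate. Iterating converges to k ≈ 8.88.
Then θ = 6.93/(8.88−1) ≈ 0.88.

k ≈ 8.88, θ ≈ 0.88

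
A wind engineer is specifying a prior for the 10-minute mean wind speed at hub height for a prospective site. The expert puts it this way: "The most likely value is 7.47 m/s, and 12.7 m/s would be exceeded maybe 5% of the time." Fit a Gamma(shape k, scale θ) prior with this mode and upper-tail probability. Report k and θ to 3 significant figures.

Gamma(k,θ) with k>1 has mode (k−1)θ, so θ = 7.47/(k−1).
Need P(X < 12.7) = 0.95 with θ tied to k this way. Start at k = 2, θ = 7.47: P(X<12.7) ≈ 0.507.
Too low — raise k to concentrate. Iterating converges to k ≈ 10.9.
Then θ = 7.47/(10.9−1) ≈ 0.754.

k ≈ 10.9, θ ≈ 0.754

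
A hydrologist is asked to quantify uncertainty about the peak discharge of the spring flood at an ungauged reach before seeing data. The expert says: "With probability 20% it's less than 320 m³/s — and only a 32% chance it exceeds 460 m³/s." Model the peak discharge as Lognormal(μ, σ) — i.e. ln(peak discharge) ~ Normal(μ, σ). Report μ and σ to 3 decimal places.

If T ~ Lognormal(μ,σ) then ln T ~ Normal(μ,σ), so the p-quantile of ln T is μ + z_p·σ.
ln(320) = 5.768 and ln(460) = 6.131; z_{0.2} = -0.8416, z_{0.68} = 0.4677.
σ = (6.131 − 5.768)/(0.4677 − (-0.8416)) = 0.277.
μ = 5.768 − (-0.8416)·0.277 = 6.002.

μ ≈ 6.002, σ ≈ 0.277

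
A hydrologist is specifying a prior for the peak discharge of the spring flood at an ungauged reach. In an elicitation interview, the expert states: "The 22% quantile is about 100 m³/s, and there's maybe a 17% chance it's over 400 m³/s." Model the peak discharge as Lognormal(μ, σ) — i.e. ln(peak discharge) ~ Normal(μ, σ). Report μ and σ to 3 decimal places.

μ ≈ 5.225, σ ≈ 0.803

If T ~ Lognormal(μ,σ) then ln T ~ Normal(μ,σ), so the p-quantile of ln T is μ + z_p·σ.
ln(100) = 4.605 and ln(400) = 5.991; z_{0.22} = -0.7722, z_{0.83} = 0.9542.
σ = (5.991 − 4.605)/(0.9542 − (-0.7722)) = 0.803.
μ = 4.605 − (-0.7722)·0.803 = 5.225.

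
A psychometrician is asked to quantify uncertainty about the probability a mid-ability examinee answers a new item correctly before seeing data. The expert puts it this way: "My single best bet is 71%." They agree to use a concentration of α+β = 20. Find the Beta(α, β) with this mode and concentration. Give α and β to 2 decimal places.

α = 13.78, β = 6.22

For α,β > 1 the Beta mode is (α−1)/(α+β−2). With α+β = 20, the mode is (α−1)/18.
Set (α−1)/18 = 0.71 → α = 1 + 0.71·18 = 13.78.
β = 20 − α = 6.22.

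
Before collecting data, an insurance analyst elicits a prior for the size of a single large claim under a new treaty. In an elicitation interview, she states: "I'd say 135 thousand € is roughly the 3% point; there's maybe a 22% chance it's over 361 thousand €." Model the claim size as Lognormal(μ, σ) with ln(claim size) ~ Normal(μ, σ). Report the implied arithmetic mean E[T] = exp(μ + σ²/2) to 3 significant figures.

E[T] ≈ 290 thousand €

If T ~ Lognormal(μ,σ) then ln T ~ Normal(μ,σ), so the p-quantile of ln T is μ + z_p·σ.
ln(135) = 4.905 and ln(361) = 5.889; z_{0.03} = -1.881, z_{0.78} = 0.7722.
σ = (5.889 − 4.905)/(0.7722 − (-1.881)) = 0.371.
μ = 4.905 − (-1.881)·0.371 = 5.603.
E[T] = exp(μ + σ²/2) = exp(5.603 + 0.0687) = 290 thousand €.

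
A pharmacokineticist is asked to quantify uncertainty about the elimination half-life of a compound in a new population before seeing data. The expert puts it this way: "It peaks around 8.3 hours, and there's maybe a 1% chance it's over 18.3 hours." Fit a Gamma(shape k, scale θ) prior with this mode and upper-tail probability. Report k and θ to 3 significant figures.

Gamma(k,θ) with k>1 has mode (k−1)θ, so θ = 8.3/(k−1).
Need P(X < 18.3) = 0.99 with θ tied to k this way. Start at k = 2, θ = 8.3: P(X<18.3) ≈ 0.647.
Too low — raise k to concentrate. Iterating converges to k ≈ 8.71.
Then θ = 8.3/(8.71−1) ≈ 1.08.

k ≈ 8.71, θ ≈ 1.08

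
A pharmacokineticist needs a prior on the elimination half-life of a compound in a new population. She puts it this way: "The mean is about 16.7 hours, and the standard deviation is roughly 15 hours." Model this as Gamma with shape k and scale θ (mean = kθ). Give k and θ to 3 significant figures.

k ≈ 1.24, θ ≈ 13.5

For Gamma(k, scale θ): mean = kθ, variance = kθ², so CV = 1/√k.
CV = SD/mean = 15/16.7 = 0.8982, hence k = 1/CV² = 1.24.
Then θ = mean/k = 16.7/1.24 = 13.5.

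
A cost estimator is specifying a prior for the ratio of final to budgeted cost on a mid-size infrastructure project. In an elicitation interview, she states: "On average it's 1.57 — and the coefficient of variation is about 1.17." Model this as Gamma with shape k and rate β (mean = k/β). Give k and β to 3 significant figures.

k ≈ 0.731, β ≈ 0.465

For Gamma(k, rate β): mean = k/β, variance = k/β², so CV = 1/√k.
CV = 1.17, hence k = 1/CV² = 0.731.
Then β = k/mean = 0.731/1.57 = 0.465.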